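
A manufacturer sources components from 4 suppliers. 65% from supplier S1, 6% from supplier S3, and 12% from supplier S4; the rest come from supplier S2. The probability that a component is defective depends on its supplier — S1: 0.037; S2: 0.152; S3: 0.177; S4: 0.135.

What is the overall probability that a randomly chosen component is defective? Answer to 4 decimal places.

0.0767

P(S2) = 1 − (0.65 + 0.06 + 0.12) = 0.17.
By the law of total probability,
P(D) = P(D|S1)·P(S1) + P(D|S2)·P(S2) + P(D|S3)·P(S3) + P(D|S4)·P(S4)
      = 0.037·0.65 + 0.152·0.17 + 0.177·0.06 + 0.135·0.12
      = 0.02405 + 0.02584 + 0.01062 + 0.0162 = 0.07671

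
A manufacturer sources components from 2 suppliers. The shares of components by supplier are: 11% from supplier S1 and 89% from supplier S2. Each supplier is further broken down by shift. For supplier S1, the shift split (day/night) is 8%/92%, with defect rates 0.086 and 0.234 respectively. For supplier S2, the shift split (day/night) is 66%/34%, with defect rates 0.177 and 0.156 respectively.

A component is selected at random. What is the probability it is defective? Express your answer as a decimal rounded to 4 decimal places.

P(D|S1) = 0.08·0.086 + 0.92·0.234 = 0.00688 + 0.21528 = 0.22216
P(D|S2) = 0.66·0.177 + 0.34·0.156 = 0.11682 + 0.05304 = 0.16986
By total probability over the outer partition,
P(D) = 0.11·0.22216 + 0.89·0.16986
      = 0.0244376 + 0.1511754 = 0.175613

0.1756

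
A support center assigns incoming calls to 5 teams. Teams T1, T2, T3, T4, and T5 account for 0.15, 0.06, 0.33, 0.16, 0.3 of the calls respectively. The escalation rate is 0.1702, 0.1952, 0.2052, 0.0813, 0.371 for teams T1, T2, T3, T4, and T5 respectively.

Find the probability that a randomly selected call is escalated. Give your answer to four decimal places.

P(E) = P(E|T1)·P(T1) + P(E|T2)·P(T2) + P(E|T3)·P(T3) + P(E|T4)·P(T4) + P(E|T5)·P(T5)
      = 0.1702·0.15 + 0.1952·0.06 + 0.2052·0.33 + 0.0813·0.16 + 0.371·0.3
      = 0.02553 + 0.011712 + 0.067716 + 0.013008 + 0.1113 = 0.229266

P(E) ≈ 0.2293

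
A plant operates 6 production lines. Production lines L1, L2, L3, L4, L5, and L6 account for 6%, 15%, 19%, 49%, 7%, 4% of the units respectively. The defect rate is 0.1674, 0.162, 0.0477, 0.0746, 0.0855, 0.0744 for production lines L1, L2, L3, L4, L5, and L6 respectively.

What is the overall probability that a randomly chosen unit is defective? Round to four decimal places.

P(D) = P(D|L1)·P(L1) + P(D|L2)·P(L2) + P(D|L3)·P(L3) + P(D|L4)·P(L4) + P(D|L5)·P(L5) + P(D|L6)·P(L6)
      = 0.1674·0.06 + 0.162·0.15 + 0.0477·0.19 + 0.0746·0.49 + 0.0855·0.07 + 0.0744·0.04
      = 0.010044 + 0.0243 + 0.009063 + 0.036554 + 0.005985 + 0.002976 = 0.088922

P(D) ≈ 0.0889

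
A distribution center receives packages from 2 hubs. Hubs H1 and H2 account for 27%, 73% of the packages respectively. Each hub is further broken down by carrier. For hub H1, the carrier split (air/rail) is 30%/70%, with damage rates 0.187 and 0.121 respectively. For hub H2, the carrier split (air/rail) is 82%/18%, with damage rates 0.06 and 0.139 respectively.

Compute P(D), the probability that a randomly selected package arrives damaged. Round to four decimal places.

P(D|H1) = 0.3·0.187 + 0.7·0.121 = 0.0561 + 0.0847 = 0.1408
P(D|H2) = 0.82·0.06 + 0.18·0.139 = 0.0492 + 0.02502 = 0.07422
Then overall,
P(D) = 0.27·0.1408 + 0.73·0.07422
      = 0.038016 + 0.0541806 = 0.0921966

0.0922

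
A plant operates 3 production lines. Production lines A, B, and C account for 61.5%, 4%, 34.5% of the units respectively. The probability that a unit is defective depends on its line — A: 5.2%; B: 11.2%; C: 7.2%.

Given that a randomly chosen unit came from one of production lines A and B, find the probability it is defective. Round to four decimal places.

0.0557

Let S = {A, B}.
P(S) = 0.615 + 0.04 = 0.655.
P(D ∩ S) = 0.052·0.615 + 0.112·0.04 = 0.03198 + 0.00448 = 0.03646.
P(D | S) = 0.03646 / 0.655 = 0.055664…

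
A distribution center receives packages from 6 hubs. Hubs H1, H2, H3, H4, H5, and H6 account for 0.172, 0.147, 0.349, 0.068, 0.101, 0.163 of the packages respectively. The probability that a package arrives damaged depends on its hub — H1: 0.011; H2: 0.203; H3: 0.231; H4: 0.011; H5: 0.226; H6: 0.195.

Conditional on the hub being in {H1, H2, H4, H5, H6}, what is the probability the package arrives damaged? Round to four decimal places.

Let S = {H1, H2, H4, H5, H6}.
P(S) = 0.172 + 0.147 + 0.068 + 0.101 + 0.163 = 0.651.
P(D ∩ S) = 0.011·0.172 + 0.203·0.147 + 0.011·0.068 + 0.226·0.101 + 0.195·0.163 = 0.001892 + 0.029841 + 0.000748 + 0.022826 + 0.031785 = 0.087092.
P(D | S) = 0.087092 / 0.651 = 0.133782…

P(D|S) ≈ 0.1338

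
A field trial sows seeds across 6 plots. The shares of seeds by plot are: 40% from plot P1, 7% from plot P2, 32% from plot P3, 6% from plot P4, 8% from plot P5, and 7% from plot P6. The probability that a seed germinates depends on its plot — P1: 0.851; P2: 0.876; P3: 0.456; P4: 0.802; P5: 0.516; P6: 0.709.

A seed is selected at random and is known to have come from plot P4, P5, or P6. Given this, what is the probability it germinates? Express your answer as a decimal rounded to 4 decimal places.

0.6620

Let S = {P4, P5, P6}.
P(S) = 0.06 + 0.08 + 0.07 = 0.21.
P(G ∩ S) = 0.802·0.06 + 0.516·0.08 + 0.709·0.07 = 0.04812 + 0.04128 + 0.04963 = 0.13903.
P(G | S) = 0.13903 / 0.21 = 0.662048…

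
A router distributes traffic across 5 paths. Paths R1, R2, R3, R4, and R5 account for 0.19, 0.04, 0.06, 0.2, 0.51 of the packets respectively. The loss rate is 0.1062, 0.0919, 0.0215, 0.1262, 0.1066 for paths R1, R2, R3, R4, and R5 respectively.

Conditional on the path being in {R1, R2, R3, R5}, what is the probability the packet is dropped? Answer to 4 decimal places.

P(L|S) ≈ 0.0994

Let S = {R1, R2, R3, R5}.
P(S) = 0.19 + 0.04 + 0.06 + 0.51 = 0.8.
P(L ∩ S) = 0.1062·0.19 + 0.0919·0.04 + 0.0215·0.06 + 0.1066·0.51 = 0.020178 + 0.003676 + 0.00129 + 0.054366 = 0.07951.
P(L | S) = 0.07951 / 0.8 = 0.099388…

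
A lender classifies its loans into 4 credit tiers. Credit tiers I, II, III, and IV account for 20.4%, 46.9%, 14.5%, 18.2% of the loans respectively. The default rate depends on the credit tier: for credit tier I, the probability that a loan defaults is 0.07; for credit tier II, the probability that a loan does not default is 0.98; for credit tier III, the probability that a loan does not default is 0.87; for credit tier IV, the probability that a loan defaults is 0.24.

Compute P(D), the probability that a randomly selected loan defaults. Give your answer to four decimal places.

P(D|II) = 1 − 0.98 = 0.02.
P(D|III) = 1 − 0.87 = 0.13.
P(D) = P(D|I)·P(I) + P(D|II)·P(II) + P(D|III)·P(III) + P(D|IV)·P(IV)
      = 0.07·0.204 + 0.02·0.469 + 0.13·0.145 + 0.24·0.182
      = 0.01428 + 0.00938 + 0.01885 + 0.04368 = 0.08619

0.0862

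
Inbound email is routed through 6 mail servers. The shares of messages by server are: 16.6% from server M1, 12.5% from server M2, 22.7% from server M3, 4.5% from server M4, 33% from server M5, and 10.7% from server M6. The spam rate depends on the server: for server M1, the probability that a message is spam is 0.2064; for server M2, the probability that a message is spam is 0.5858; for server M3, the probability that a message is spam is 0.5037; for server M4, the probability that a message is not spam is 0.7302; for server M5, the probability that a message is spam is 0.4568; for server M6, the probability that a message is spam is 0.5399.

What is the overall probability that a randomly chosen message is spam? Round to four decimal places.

P(S|M4) = 1 − 0.7302 = 0.2698.
Summing over the partition,
P(S) = P(S|M1)·P(M1) + P(S|M2)·P(M2) + P(S|M3)·P(M3) + P(S|M4)·P(M4) + P(S|M5)·P(M5) + P(S|M6)·P(M6)
      = 0.2064·0.166 + 0.5858·0.125 + 0.5037·0.227 + 0.2698·0.045 + 0.4568·0.33 + 0.5399·0.107
      = 0.0342624 + 0.073225 + 0.1143399 + 0.012141 + 0.150744 + 0.0577693 = 0.4424816

0.4425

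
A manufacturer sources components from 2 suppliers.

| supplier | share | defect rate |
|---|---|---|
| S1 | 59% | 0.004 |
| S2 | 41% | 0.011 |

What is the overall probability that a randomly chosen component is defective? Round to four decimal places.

P(D) = P(D|S1)·P(S1) + P(D|S2)·P(S2)
      = 0.004·0.59 + 0.011·0.41
      = 0.00236 + 0.00451 = 0.00687

0.0069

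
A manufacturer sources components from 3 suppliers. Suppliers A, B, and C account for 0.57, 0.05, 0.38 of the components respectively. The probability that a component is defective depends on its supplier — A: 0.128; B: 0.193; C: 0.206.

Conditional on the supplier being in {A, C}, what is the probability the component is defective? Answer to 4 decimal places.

Let S = {A, C}.
P(S) = 0.57 + 0.38 = 0.95.
P(D ∩ S) = 0.128·0.57 + 0.206·0.38 = 0.07296 + 0.07828 = 0.15124.
P(D | S) = 0.15124 / 0.95 = 0.159200…

P(D|S) ≈ 0.1592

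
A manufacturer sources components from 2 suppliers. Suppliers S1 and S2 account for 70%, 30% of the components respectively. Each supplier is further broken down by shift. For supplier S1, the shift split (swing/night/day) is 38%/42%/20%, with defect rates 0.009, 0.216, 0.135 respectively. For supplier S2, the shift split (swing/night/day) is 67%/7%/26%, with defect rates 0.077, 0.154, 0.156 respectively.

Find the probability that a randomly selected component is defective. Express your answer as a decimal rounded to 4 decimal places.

P(D|S1) = 0.38·0.009 + 0.42·0.216 + 0.2·0.135 = 0.00342 + 0.09072 + 0.027 = 0.12114
P(D|S2) = 0.67·0.077 + 0.07·0.154 + 0.26·0.156 = 0.05159 + 0.01078 + 0.04056 = 0.10293
Then overall,
P(D) = 0.7·0.12114 + 0.3·0.10293
      = 0.084798 + 0.030879 = 0.115677

0.1157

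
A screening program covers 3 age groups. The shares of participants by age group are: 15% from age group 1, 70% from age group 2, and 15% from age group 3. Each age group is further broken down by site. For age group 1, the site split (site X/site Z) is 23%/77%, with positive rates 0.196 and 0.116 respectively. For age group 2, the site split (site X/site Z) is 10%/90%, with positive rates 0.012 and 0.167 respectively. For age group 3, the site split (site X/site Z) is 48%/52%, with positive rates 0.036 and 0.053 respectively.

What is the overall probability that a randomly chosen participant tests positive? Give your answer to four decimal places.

P(T|1) = 0.23·0.196 + 0.77·0.116 = 0.04508 + 0.08932 = 0.1344
P(T|2) = 0.1·0.012 + 0.9·0.167 = 0.0012 + 0.1503 = 0.1515
P(T|3) = 0.48·0.036 + 0.52·0.053 = 0.01728 + 0.02756 = 0.04484
By total probability over the outer partition,
P(T) = 0.15·0.1344 + 0.7·0.1515 + 0.15·0.04484
      = 0.02016 + 0.10605 + 0.006726 = 0.132936

0.1329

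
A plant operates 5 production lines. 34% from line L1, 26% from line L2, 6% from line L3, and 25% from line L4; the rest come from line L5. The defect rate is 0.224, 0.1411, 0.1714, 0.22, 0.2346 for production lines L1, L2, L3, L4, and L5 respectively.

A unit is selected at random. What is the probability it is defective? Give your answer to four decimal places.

P(L5) = 1 − (0.34 + 0.26 + 0.06 + 0.25) = 0.09.
Using total probability over the partition,
P(D) = P(D|L1)·P(L1) + P(D|L2)·P(L2) + P(D|L3)·P(L3) + P(D|L4)·P(L4) + P(D|L5)·P(L5)
      = 0.224·0.34 + 0.1411·0.26 + 0.1714·0.06 + 0.22·0.25 + 0.2346·0.09
      = 0.07616 + 0.036686 + 0.010284 + 0.055 + 0.021114 = 0.199244

P(D) ≈ 0.1992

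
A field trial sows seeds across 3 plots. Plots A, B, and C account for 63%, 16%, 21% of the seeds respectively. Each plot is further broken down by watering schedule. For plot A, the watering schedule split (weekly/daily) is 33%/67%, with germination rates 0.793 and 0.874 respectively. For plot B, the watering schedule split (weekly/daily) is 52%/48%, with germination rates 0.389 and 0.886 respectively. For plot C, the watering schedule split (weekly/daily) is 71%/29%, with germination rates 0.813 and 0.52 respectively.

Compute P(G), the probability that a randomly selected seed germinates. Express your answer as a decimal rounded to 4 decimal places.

0.7871

P(G|A) = 0.33·0.793 + 0.67·0.874 = 0.26169 + 0.58558 = 0.84727
P(G|B) = 0.52·0.389 + 0.48·0.886 = 0.20228 + 0.42528 = 0.62756
P(G|C) = 0.71·0.813 + 0.29·0.52 = 0.57723 + 0.1508 = 0.72803
Then overall,
P(G) = 0.63·0.84727 + 0.16·0.62756 + 0.21·0.72803
      = 0.5337801 + 0.1004096 + 0.1528863 = 0.787076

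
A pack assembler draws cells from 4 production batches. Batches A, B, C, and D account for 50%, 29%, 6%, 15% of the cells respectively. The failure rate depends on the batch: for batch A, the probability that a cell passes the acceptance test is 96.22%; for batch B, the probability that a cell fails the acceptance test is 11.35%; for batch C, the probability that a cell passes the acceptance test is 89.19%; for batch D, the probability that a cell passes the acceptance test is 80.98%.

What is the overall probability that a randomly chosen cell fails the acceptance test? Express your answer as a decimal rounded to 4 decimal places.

0.0868

P(F|A) = 1 − 0.9622 = 0.0378.
P(F|C) = 1 − 0.8919 = 0.1081.
P(F|D) = 1 − 0.8098 = 0.1902.
By the law of total probability,
P(F) = P(F|A)·P(A) + P(F|B)·P(B) + P(F|C)·P(C) + P(F|D)·P(D)
      = 0.0378·0.5 + 0.1135·0.29 + 0.1081·0.06 + 0.1902·0.15
      = 0.0189 + 0.032915 + 0.006486 + 0.02853 = 0.086831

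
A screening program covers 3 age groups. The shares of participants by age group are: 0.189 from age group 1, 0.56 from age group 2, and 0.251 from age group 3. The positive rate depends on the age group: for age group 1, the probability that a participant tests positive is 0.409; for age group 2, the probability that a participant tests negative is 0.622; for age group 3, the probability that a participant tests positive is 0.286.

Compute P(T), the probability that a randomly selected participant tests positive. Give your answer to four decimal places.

P(T|2) = 1 − 0.622 = 0.378.
P(T) = P(T|1)·P(1) + P(T|2)·P(2) + P(T|3)·P(3)
      = 0.409·0.189 + 0.378·0.56 + 0.286·0.251
      = 0.077301 + 0.21168 + 0.071786 = 0.360767

0.3608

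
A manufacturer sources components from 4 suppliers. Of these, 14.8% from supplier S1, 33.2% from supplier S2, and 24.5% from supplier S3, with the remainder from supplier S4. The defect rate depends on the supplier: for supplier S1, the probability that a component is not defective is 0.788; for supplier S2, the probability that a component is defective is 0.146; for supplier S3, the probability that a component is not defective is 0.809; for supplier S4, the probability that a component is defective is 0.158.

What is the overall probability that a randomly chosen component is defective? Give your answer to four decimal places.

P(D) ≈ 0.1701

P(S4) = 1 − (0.148 + 0.332 + 0.245) = 0.275.
P(D|S1) = 1 − 0.788 = 0.212.
P(D|S3) = 1 − 0.809 = 0.191.
Using total probability over the partition,
P(D) = P(D|S1)·P(S1) + P(D|S2)·P(S2) + P(D|S3)·P(S3) + P(D|S4)·P(S4)
      = 0.212·0.148 + 0.146·0.332 + 0.191·0.245 + 0.158·0.275
      = 0.031376 + 0.048472 + 0.046795 + 0.04345 = 0.170093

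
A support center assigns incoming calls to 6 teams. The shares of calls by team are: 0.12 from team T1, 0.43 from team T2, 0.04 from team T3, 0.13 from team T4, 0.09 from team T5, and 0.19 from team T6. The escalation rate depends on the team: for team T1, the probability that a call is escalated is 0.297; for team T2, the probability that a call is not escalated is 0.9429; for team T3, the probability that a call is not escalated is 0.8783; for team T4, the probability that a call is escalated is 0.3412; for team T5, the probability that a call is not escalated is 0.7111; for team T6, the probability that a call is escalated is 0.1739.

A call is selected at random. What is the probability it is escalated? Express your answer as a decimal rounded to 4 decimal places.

P(E|T2) = 1 − 0.9429 = 0.0571.
P(E|T3) = 1 − 0.8783 = 0.1217.
P(E|T5) = 1 − 0.7111 = 0.2889.
By the law of total probability,
P(E) = P(E|T1)·P(T1) + P(E|T2)·P(T2) + P(E|T3)·P(T3) + P(E|T4)·P(T4) + P(E|T5)·P(T5) + P(E|T6)·P(T6)
      = 0.297·0.12 + 0.0571·0.43 + 0.1217·0.04 + 0.3412·0.13 + 0.2889·0.09 + 0.1739·0.19
      = 0.03564 + 0.024553 + 0.004868 + 0.044356 + 0.026001 + 0.033041 = 0.168459

0.1685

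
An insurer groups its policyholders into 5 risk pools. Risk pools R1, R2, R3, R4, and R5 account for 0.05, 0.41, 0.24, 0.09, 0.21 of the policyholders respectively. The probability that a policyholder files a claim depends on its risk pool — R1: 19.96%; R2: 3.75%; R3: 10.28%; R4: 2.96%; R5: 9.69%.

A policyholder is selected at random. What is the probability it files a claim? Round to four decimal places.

P(C) ≈ 0.0730

P(C) = P(C|R1)·P(R1) + P(C|R2)·P(R2) + P(C|R3)·P(R3) + P(C|R4)·P(R4) + P(C|R5)·P(R5)
      = 0.1996·0.05 + 0.0375·0.41 + 0.1028·0.24 + 0.0296·0.09 + 0.0969·0.21
      = 0.00998 + 0.015375 + 0.024672 + 0.002664 + 0.020349 = 0.07304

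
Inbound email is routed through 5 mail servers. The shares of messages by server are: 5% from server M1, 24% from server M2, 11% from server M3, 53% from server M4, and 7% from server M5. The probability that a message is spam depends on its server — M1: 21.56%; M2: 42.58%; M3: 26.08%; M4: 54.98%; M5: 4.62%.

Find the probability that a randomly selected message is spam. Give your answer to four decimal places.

P(S) ≈ 0.4363

Using total probability over the partition,
P(S) = P(S|M1)·P(M1) + P(S|M2)·P(M2) + P(S|M3)·P(M3) + P(S|M4)·P(M4) + P(S|M5)·P(M5)
      = 0.2156·0.05 + 0.4258·0.24 + 0.2608·0.11 + 0.5498·0.53 + 0.0462·0.07
      = 0.01078 + 0.102192 + 0.028688 + 0.291394 + 0.003234 = 0.436288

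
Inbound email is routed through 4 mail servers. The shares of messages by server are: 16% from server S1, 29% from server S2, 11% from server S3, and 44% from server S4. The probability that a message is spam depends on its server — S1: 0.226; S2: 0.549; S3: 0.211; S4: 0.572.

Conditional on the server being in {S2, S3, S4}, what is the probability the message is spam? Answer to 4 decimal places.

Let J = {S2, S3, S4}.
P(J) = 0.29 + 0.11 + 0.44 = 0.84.
P(S ∩ J) = 0.549·0.29 + 0.211·0.11 + 0.572·0.44 = 0.15921 + 0.02321 + 0.25168 = 0.4341.
P(S | J) = 0.4341 / 0.84 = 0.516786…

0.5168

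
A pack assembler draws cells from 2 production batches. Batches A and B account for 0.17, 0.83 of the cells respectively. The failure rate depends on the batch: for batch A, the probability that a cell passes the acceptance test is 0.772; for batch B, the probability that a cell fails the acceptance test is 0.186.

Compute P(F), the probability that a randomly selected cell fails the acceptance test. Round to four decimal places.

P(F|A) = 1 − 0.772 = 0.228.
Summing over the partition,
P(F) = P(F|A)·P(A) + P(F|B)·P(B)
      = 0.228·0.17 + 0.186·0.83
      = 0.03876 + 0.15438 = 0.19314

P(F) ≈ 0.1931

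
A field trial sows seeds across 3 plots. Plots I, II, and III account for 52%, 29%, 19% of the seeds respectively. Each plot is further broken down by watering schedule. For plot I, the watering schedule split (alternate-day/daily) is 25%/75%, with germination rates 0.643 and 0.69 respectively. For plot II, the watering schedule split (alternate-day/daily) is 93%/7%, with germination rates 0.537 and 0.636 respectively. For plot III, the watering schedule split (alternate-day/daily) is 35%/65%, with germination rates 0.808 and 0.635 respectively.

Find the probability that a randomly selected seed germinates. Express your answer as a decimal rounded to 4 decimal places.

P(G|I) = 0.25·0.643 + 0.75·0.69 = 0.16075 + 0.5175 = 0.67825
P(G|II) = 0.93·0.537 + 0.07·0.636 = 0.49941 + 0.04452 = 0.54393
P(G|III) = 0.35·0.808 + 0.65·0.635 = 0.2828 + 0.41275 = 0.69555
By total probability over the outer partition,
P(G) = 0.52·0.67825 + 0.29·0.54393 + 0.19·0.69555
      = 0.35269 + 0.1577397 + 0.1321545 = 0.6425842

0.6426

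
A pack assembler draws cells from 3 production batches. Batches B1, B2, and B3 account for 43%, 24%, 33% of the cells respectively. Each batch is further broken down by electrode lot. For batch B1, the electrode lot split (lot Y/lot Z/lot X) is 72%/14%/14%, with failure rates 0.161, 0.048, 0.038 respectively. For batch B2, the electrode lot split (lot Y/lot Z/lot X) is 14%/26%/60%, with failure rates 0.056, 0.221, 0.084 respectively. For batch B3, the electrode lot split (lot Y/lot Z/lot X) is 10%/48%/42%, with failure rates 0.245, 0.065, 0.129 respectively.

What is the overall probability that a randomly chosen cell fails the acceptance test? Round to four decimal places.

P(F|B1) = 0.72·0.161 + 0.14·0.048 + 0.14·0.038 = 0.11592 + 0.00672 + 0.00532 = 0.12796
P(F|B2) = 0.14·0.056 + 0.26·0.221 + 0.6·0.084 = 0.00784 + 0.05746 + 0.0504 = 0.1157
P(F|B3) = 0.1·0.245 + 0.48·0.065 + 0.42·0.129 = 0.0245 + 0.0312 + 0.05418 = 0.10988
Then overall,
P(F) = 0.43·0.12796 + 0.24·0.1157 + 0.33·0.10988
      = 0.0550228 + 0.027768 + 0.0362604 = 0.1190512

P(F) ≈ 0.1191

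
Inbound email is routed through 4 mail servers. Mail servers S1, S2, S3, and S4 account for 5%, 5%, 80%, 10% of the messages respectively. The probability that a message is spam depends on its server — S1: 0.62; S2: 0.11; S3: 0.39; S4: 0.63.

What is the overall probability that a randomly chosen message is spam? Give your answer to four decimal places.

Summing over the partition,
P(S) = P(S|S1)·P(S1) + P(S|S2)·P(S2) + P(S|S3)·P(S3) + P(S|S4)·P(S4)
      = 0.62·0.05 + 0.11·0.05 + 0.39·0.8 + 0.63·0.1
      = 0.031 + 0.0055 + 0.312 + 0.063 = 0.4115

P(S) ≈ 0.4115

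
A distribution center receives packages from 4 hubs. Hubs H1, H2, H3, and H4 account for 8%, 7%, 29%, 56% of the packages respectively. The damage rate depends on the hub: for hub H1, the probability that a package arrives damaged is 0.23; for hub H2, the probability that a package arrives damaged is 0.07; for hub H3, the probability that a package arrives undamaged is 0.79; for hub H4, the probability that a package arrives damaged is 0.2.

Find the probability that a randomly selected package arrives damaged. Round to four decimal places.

P(D) ≈ 0.1962

P(D|H3) = 1 − 0.79 = 0.21.
Using total probability over the partition,
P(D) = P(D|H1)·P(H1) + P(D|H2)·P(H2) + P(D|H3)·P(H3) + P(D|H4)·P(H4)
      = 0.23·0.08 + 0.07·0.07 + 0.21·0.29 + 0.2·0.56
      = 0.0184 + 0.0049 + 0.0609 + 0.112 = 0.1962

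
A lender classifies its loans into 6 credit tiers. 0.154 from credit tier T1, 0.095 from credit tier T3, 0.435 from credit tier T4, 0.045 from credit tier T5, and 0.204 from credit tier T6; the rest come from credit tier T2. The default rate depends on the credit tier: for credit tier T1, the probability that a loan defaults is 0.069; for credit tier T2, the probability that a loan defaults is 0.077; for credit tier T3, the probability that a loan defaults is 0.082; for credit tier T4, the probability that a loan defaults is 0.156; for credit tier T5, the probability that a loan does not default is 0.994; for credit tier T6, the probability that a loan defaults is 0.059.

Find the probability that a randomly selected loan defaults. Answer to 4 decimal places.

P(D) ≈ 0.1037

P(T2) = 1 − (0.154 + 0.095 + 0.435 + 0.045 + 0.204) = 0.067.
P(D|T5) = 1 − 0.994 = 0.006.
Summing over the partition,
P(D) = P(D|T1)·P(T1) + P(D|T2)·P(T2) + P(D|T3)·P(T3) + P(D|T4)·P(T4) + P(D|T5)·P(T5) + P(D|T6)·P(T6)
      = 0.069·0.154 + 0.077·0.067 + 0.082·0.095 + 0.156·0.435 + 0.006·0.045 + 0.059·0.204
      = 0.010626 + 0.005159 + 0.00779 + 0.06786 + 0.00027 + 0.012036 = 0.103741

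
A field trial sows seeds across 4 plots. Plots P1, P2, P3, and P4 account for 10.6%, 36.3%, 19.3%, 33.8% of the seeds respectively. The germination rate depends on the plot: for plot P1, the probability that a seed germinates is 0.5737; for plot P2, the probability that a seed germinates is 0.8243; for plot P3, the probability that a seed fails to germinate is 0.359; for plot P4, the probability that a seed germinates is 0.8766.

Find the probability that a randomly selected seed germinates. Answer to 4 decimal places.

0.7800

P(G|P3) = 1 − 0.359 = 0.641.
Using total probability over the partition,
P(G) = P(G|P1)·P(P1) + P(G|P2)·P(P2) + P(G|P3)·P(P3) + P(G|P4)·P(P4)
      = 0.5737·0.106 + 0.8243·0.363 + 0.641·0.193 + 0.8766·0.338
      = 0.0608122 + 0.2992209 + 0.123713 + 0.2962908 = 0.7800369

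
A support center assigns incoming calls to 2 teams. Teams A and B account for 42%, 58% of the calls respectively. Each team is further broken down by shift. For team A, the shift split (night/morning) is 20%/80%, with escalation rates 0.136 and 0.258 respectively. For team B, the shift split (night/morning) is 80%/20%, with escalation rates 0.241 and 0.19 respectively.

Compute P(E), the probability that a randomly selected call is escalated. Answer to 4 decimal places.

0.2320

P(E|A) = 0.2·0.136 + 0.8·0.258 = 0.0272 + 0.2064 = 0.2336
P(E|B) = 0.8·0.241 + 0.2·0.19 = 0.1928 + 0.038 = 0.2308
Then overall,
P(E) = 0.42·0.2336 + 0.58·0.2308
      = 0.098112 + 0.133864 = 0.231976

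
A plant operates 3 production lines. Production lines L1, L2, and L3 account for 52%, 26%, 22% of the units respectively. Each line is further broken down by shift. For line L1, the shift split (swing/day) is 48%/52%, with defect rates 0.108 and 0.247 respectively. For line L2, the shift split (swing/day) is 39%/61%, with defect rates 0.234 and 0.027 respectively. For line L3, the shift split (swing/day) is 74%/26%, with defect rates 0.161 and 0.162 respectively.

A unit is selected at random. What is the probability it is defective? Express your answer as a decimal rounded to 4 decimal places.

P(D) ≈ 0.1572

P(D|L1) = 0.48·0.108 + 0.52·0.247 = 0.05184 + 0.12844 = 0.18028
P(D|L2) = 0.39·0.234 + 0.61·0.027 = 0.09126 + 0.01647 = 0.10773
P(D|L3) = 0.74·0.161 + 0.26·0.162 = 0.11914 + 0.04212 = 0.16126
By total probability over the outer partition,
P(D) = 0.52·0.18028 + 0.26·0.10773 + 0.22·0.16126
      = 0.0937456 + 0.0280098 + 0.0354772 = 0.1572326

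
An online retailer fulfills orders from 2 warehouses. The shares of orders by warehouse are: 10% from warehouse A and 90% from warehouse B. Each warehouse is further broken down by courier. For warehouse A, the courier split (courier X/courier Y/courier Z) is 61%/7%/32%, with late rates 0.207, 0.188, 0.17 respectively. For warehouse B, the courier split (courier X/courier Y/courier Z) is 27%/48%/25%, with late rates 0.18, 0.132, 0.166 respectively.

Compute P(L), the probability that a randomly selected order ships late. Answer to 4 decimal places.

P(L|A) = 0.61·0.207 + 0.07·0.188 + 0.32·0.17 = 0.12627 + 0.01316 + 0.0544 = 0.19383
P(L|B) = 0.27·0.18 + 0.48·0.132 + 0.25·0.166 = 0.0486 + 0.06336 + 0.0415 = 0.15346
Then overall,
P(L) = 0.1·0.19383 + 0.9·0.15346
      = 0.019383 + 0.138114 = 0.157497

P(L) ≈ 0.1575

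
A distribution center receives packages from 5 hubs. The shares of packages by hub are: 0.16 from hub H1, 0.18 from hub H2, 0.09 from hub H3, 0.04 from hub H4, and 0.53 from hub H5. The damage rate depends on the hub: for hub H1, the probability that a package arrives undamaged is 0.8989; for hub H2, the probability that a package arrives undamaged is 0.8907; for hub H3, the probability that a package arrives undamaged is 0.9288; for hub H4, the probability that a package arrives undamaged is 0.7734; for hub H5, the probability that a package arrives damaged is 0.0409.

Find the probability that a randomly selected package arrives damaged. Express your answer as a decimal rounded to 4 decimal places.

P(D|H1) = 1 − 0.8989 = 0.1011.
P(D|H2) = 1 − 0.8907 = 0.1093.
P(D|H3) = 1 − 0.9288 = 0.0712.
P(D|H4) = 1 − 0.7734 = 0.2266.
P(D) = P(D|H1)·P(H1) + P(D|H2)·P(H2) + P(D|H3)·P(H3) + P(D|H4)·P(H4) + P(D|H5)·P(H5)
      = 0.1011·0.16 + 0.1093·0.18 + 0.0712·0.09 + 0.2266·0.04 + 0.0409·0.53
      = 0.016176 + 0.019674 + 0.006408 + 0.009064 + 0.021677 = 0.072999

P(D) ≈ 0.0730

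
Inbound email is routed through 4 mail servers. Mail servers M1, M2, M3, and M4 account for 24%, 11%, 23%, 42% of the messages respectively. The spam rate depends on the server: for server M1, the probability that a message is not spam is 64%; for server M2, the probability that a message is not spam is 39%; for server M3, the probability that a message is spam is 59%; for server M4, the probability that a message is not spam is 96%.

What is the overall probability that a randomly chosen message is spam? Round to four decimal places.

P(S) ≈ 0.3060

P(S|M1) = 1 − 0.64 = 0.36.
P(S|M2) = 1 − 0.39 = 0.61.
P(S|M4) = 1 − 0.96 = 0.04.
P(S) = P(S|M1)·P(M1) + P(S|M2)·P(M2) + P(S|M3)·P(M3) + P(S|M4)·P(M4)
      = 0.36·0.24 + 0.61·0.11 + 0.59·0.23 + 0.04·0.42
      = 0.0864 + 0.0671 + 0.1357 + 0.0168 = 0.306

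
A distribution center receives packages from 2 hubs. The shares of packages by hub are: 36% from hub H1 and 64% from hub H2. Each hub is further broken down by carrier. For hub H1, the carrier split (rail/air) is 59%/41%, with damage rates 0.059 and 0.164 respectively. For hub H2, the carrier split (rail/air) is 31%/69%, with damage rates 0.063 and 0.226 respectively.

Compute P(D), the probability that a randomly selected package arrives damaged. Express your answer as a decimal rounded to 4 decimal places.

P(D|H1) = 0.59·0.059 + 0.41·0.164 = 0.03481 + 0.06724 = 0.10205
P(D|H2) = 0.31·0.063 + 0.69·0.226 = 0.01953 + 0.15594 = 0.17547
Then overall,
P(D) = 0.36·0.10205 + 0.64·0.17547
      = 0.036738 + 0.1123008 = 0.1490388

0.1490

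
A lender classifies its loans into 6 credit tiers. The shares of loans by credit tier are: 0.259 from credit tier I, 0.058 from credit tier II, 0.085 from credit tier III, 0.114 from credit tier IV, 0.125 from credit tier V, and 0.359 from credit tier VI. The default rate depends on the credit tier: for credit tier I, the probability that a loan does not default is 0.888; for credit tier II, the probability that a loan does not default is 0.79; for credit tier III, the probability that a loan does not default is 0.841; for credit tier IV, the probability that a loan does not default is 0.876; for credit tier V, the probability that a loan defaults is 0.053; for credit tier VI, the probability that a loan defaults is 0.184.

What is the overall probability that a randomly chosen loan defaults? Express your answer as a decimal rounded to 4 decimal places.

0.1415

P(D|I) = 1 − 0.888 = 0.112.
P(D|II) = 1 − 0.79 = 0.21.
P(D|III) = 1 − 0.841 = 0.159.
P(D|IV) = 1 − 0.876 = 0.124.
Using total probability over the partition,
P(D) = P(D|I)·P(I) + P(D|II)·P(II) + P(D|III)·P(III) + P(D|IV)·P(IV) + P(D|V)·P(V) + P(D|VI)·P(VI)
      = 0.112·0.259 + 0.21·0.058 + 0.159·0.085 + 0.124·0.114 + 0.053·0.125 + 0.184·0.359
      = 0.029008 + 0.01218 + 0.013515 + 0.014136 + 0.006625 + 0.066056 = 0.14152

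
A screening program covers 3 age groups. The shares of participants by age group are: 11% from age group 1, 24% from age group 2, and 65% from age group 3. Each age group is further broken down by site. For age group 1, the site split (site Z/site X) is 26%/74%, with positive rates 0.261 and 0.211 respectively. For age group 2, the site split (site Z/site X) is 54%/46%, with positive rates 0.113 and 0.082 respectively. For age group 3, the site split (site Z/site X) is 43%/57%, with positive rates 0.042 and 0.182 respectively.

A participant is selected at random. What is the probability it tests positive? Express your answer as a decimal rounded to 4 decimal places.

P(T) ≈ 0.1275

P(T|1) = 0.26·0.261 + 0.74·0.211 = 0.06786 + 0.15614 = 0.224
P(T|2) = 0.54·0.113 + 0.46·0.082 = 0.06102 + 0.03772 = 0.09874
P(T|3) = 0.43·0.042 + 0.57·0.182 = 0.01806 + 0.10374 = 0.1218
By total probability over the outer partition,
P(T) = 0.11·0.224 + 0.24·0.09874 + 0.65·0.1218
      = 0.02464 + 0.0236976 + 0.07917 = 0.1275076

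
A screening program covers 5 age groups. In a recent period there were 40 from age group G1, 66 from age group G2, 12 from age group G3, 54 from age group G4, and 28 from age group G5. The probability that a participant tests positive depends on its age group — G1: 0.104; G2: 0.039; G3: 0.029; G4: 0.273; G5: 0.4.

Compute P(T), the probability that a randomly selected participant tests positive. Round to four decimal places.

P(T) ≈ 0.1651

Total: 40 + 66 + 12 + 54 + 28 = 200.
P(G1) = 40/200 = 0.2. P(G2) = 66/200 = 0.33. P(G3) = 12/200 = 0.06. P(G4) = 54/200 = 0.27. P(G5) = 28/200 = 0.14.
P(T) = P(T|G1)·P(G1) + P(T|G2)·P(G2) + P(T|G3)·P(G3) + P(T|G4)·P(G4) + P(T|G5)·P(G5)
      = 0.104·0.2 + 0.039·0.33 + 0.029·0.06 + 0.273·0.27 + 0.4·0.14
      = 0.0208 + 0.01287 + 0.00174 + 0.07371 + 0.056 = 0.16512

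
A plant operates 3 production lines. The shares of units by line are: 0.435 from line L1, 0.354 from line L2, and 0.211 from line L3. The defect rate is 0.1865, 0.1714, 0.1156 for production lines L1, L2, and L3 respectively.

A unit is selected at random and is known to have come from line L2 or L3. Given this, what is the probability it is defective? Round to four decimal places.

P(D|S) ≈ 0.1506

Let S = {L2, L3}.
P(S) = 0.354 + 0.211 = 0.565.
P(D ∩ S) = 0.1714·0.354 + 0.1156·0.211 = 0.0606756 + 0.0243916 = 0.0850672.
P(D | S) = 0.0850672 / 0.565 = 0.150561…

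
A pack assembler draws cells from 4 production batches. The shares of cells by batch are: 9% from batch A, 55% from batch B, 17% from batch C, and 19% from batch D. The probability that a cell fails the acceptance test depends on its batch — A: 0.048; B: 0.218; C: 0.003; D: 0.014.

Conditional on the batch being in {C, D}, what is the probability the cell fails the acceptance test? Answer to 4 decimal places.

P(F|S) ≈ 0.0088

Let S = {C, D}.
P(S) = 0.17 + 0.19 = 0.36.
P(F ∩ S) = 0.003·0.17 + 0.014·0.19 = 0.00051 + 0.00266 = 0.00317.
P(F | S) = 0.00317 / 0.36 = 0.008806…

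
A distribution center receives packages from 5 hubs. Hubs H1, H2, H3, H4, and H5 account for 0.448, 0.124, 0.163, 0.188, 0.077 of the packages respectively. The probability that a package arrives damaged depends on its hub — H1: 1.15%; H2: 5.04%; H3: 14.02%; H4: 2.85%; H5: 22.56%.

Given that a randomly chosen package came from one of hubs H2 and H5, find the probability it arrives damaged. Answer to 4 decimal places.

Let S = {H2, H5}.
P(S) = 0.124 + 0.077 = 0.201.
P(D ∩ S) = 0.0504·0.124 + 0.2256·0.077 = 0.0062496 + 0.0173712 = 0.0236208.
P(D | S) = 0.0236208 / 0.201 = 0.117516…

P(D|S) ≈ 0.1175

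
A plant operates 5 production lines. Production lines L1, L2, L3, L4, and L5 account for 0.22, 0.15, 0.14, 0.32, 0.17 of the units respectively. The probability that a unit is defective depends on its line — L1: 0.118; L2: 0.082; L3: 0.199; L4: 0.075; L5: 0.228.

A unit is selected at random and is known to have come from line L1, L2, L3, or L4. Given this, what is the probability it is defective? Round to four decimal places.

Let S = {L1, L2, L3, L4}.
P(S) = 0.22 + 0.15 + 0.14 + 0.32 = 0.83.
P(D ∩ S) = 0.118·0.22 + 0.082·0.15 + 0.199·0.14 + 0.075·0.32 = 0.02596 + 0.0123 + 0.02786 + 0.024 = 0.09012.
P(D | S) = 0.09012 / 0.83 = 0.108578…

0.1086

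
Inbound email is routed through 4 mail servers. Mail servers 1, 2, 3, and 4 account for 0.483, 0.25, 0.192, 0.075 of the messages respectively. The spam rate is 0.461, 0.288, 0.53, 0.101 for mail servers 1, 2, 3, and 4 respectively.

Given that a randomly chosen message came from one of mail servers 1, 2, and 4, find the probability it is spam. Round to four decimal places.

Let J = {1, 2, 4}.
P(J) = 0.483 + 0.25 + 0.075 = 0.808.
P(S ∩ J) = 0.461·0.483 + 0.288·0.25 + 0.101·0.075 = 0.222663 + 0.072 + 0.007575 = 0.302238.
P(S | J) = 0.302238 / 0.808 = 0.374057…

P(S|J) ≈ 0.3741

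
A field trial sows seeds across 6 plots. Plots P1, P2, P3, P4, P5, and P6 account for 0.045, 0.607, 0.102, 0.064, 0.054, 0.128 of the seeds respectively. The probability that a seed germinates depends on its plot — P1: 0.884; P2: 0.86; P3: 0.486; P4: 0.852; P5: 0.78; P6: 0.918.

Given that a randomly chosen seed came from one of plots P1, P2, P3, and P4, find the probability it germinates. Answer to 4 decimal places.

Let S = {P1, P2, P3, P4}.
P(S) = 0.045 + 0.607 + 0.102 + 0.064 = 0.818.
P(G ∩ S) = 0.884·0.045 + 0.86·0.607 + 0.486·0.102 + 0.852·0.064 = 0.03978 + 0.52202 + 0.049572 + 0.054528 = 0.6659.
P(G | S) = 0.6659 / 0.818 = 0.814059…

P(G|S) ≈ 0.8141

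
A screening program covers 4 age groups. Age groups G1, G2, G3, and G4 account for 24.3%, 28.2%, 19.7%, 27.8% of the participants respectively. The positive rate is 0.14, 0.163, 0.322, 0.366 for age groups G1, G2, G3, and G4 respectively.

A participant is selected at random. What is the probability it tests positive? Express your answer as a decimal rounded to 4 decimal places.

P(T) ≈ 0.2452

Using total probability over the partition,
P(T) = P(T|G1)·P(G1) + P(T|G2)·P(G2) + P(T|G3)·P(G3) + P(T|G4)·P(G4)
      = 0.14·0.243 + 0.163·0.282 + 0.322·0.197 + 0.366·0.278
      = 0.03402 + 0.045966 + 0.063434 + 0.101748 = 0.245168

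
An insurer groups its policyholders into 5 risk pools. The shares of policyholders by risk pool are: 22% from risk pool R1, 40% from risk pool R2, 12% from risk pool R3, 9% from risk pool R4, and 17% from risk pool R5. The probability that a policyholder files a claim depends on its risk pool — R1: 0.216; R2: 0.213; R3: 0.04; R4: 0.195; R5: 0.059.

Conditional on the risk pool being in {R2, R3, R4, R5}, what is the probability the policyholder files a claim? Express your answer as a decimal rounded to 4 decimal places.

0.1507

Let S = {R2, R3, R4, R5}.
P(S) = 0.4 + 0.12 + 0.09 + 0.17 = 0.78.
P(C ∩ S) = 0.213·0.4 + 0.04·0.12 + 0.195·0.09 + 0.059·0.17 = 0.0852 + 0.0048 + 0.01755 + 0.01003 = 0.11758.
P(C | S) = 0.11758 / 0.78 = 0.150744…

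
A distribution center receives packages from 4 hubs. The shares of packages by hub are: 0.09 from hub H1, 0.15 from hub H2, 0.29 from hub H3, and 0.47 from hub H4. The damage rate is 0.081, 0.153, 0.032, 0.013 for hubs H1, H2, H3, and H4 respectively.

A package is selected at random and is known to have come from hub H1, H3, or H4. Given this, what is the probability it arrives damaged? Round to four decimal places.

Let S = {H1, H3, H4}.
P(S) = 0.09 + 0.29 + 0.47 = 0.85.
P(D ∩ S) = 0.081·0.09 + 0.032·0.29 + 0.013·0.47 = 0.00729 + 0.00928 + 0.00611 = 0.02268.
P(D | S) = 0.02268 / 0.85 = 0.026682…

0.0267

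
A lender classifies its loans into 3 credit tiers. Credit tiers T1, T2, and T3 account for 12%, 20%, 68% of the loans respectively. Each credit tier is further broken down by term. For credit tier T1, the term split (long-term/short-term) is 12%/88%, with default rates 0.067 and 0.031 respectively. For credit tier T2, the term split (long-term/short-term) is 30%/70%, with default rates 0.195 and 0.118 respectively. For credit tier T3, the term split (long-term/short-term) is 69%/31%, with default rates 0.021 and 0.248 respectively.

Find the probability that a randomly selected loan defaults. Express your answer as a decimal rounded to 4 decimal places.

0.0946

P(D|T1) = 0.12·0.067 + 0.88·0.031 = 0.00804 + 0.02728 = 0.03532
P(D|T2) = 0.3·0.195 + 0.7·0.118 = 0.0585 + 0.0826 = 0.1411
P(D|T3) = 0.69·0.021 + 0.31·0.248 = 0.01449 + 0.07688 = 0.09137
Then overall,
P(D) = 0.12·0.03532 + 0.2·0.1411 + 0.68·0.09137
      = 0.0042384 + 0.02822 + 0.0621316 = 0.09459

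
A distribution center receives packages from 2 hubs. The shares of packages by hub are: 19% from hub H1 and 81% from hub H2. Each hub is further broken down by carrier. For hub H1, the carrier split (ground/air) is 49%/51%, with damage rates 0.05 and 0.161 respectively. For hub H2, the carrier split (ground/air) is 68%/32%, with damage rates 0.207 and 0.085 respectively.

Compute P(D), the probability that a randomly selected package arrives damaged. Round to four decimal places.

P(D|H1) = 0.49·0.05 + 0.51·0.161 = 0.0245 + 0.08211 = 0.10661
P(D|H2) = 0.68·0.207 + 0.32·0.085 = 0.14076 + 0.0272 = 0.16796
Then overall,
P(D) = 0.19·0.10661 + 0.81·0.16796
      = 0.0202559 + 0.1360476 = 0.1563035

P(D) ≈ 0.1563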